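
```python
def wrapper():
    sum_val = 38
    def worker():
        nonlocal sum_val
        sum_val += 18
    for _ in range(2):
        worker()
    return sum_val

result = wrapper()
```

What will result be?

Step 1: sum_val = 38.
Step 2: worker() is called 2 times in a loop, each adding 18 via nonlocal.
Step 3: sum_val = 38 + 18 * 2 = 74

The answer is 74.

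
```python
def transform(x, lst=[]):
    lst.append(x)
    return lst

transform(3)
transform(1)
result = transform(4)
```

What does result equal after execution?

Step 1: Mutable default argument gotcha! The list [] is created once.
Step 2: Each call appends to the SAME list: [3], [3, 1], [3, 1, 4].
Step 3: result = [3, 1, 4]

The answer is [3, 1, 4].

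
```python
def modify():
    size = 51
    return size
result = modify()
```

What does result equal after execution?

Step 1: modify() defines size = 51 in its local scope.
Step 2: return size finds the local variable size = 51.
Step 3: result = 51

The answer is 51.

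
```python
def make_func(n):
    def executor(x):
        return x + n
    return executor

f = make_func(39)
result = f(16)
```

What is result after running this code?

Step 1: make_func(39) creates a closure that captures n = 39.
Step 2: f(16) calls the closure with x = 16, returning 16 + 39 = 55.
Step 3: result = 55

The answer is 55.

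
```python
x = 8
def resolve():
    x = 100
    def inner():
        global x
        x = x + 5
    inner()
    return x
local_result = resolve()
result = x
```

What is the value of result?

Step 1: Global x = 8. resolve() creates local x = 100.
Step 2: inner() declares global x and adds 5: global x = 8 + 5 = 13.
Step 3: resolve() returns its local x = 100 (unaffected by inner).
Step 4: result = global x = 13

The answer is 13.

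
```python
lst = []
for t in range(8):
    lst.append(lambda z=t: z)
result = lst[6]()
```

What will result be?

Step 1: Default argument z=t captures t's value at each iteration.
Step 2: lst[6] captured z = 6 when t was 6.
Step 3: result = 6

The answer is 6.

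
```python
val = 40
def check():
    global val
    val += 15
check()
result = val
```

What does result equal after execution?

Step 1: val = 40 globally.
Step 2: check() modifies global val: val += 15 = 55.
Step 3: result = 55

The answer is 55.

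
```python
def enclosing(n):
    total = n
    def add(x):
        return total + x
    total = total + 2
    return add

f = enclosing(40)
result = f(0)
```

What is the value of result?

Step 1: enclosing(40) sets total = 40, then total = 40 + 2 = 42.
Step 2: Closures capture by reference, so add sees total = 42.
Step 3: f(0) returns 42 + 0 = 42

The answer is 42.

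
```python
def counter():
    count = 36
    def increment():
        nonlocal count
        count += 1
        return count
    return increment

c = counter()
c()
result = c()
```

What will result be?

Step 1: counter() creates closure with count = 36.
Step 2: Each c() call increments count via nonlocal. After 2 calls: 36 + 2 = 38.
Step 3: result = 38

The answer is 38.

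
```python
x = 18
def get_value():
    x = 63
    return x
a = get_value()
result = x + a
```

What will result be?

Step 1: Global x = 18. get_value() returns local x = 63.
Step 2: a = 63. Global x still = 18.
Step 3: result = 18 + 63 = 81

The answer is 81.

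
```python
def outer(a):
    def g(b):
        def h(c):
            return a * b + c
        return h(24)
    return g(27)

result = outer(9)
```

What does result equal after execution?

Step 1: a = 9, b = 27, c = 24.
Step 2: h() computes a * b + c = 9 * 27 + 24 = 267.
Step 3: result = 267

The answer is 267.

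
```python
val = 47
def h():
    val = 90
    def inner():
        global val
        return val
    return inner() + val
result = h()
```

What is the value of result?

Step 1: Global val = 47. h() shadows with local val = 90.
Step 2: inner() uses global keyword, so inner() returns global val = 47.
Step 3: h() returns 47 + 90 = 137

The answer is 137.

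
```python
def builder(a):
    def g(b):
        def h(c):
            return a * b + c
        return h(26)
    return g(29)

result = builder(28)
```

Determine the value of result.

Step 1: a = 28, b = 29, c = 26.
Step 2: h() computes a * b + c = 28 * 29 + 26 = 838.
Step 3: result = 838

The answer is 838.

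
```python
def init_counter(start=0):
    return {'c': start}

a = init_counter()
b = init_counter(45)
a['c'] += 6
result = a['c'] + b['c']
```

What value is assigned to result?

Step 1: init_counter() returns a new dict each call (immutable default 0).
Step 2: a = {'c': 0}, b = {'c': 45}.
Step 3: a['c'] += 6 = 6. result = 6 + 45 = 51

The answer is 51.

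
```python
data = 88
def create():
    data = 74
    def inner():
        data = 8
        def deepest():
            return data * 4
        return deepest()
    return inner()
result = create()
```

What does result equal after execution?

Step 1: deepest() looks up data through LEGB: not local, finds data = 8 in enclosing inner().
Step 2: Returns 8 * 4 = 32.
Step 3: result = 32

The answer is 32.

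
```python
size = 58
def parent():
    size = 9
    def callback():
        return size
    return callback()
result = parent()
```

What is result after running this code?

Step 1: size = 58 globally, but parent() defines size = 9 locally.
Step 2: callback() looks up size. Not in local scope, so checks enclosing scope (parent) and finds size = 9.
Step 3: result = 9

The answer is 9.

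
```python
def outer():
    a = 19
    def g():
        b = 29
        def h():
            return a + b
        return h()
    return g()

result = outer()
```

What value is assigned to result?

Step 1: outer() defines a = 19. g() defines b = 29.
Step 2: h() accesses both from enclosing scopes: a = 19, b = 29.
Step 3: result = 19 + 29 = 48

The answer is 48.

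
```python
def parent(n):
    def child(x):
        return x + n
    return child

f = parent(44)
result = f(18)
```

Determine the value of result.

Step 1: parent(44) creates a closure that captures n = 44.
Step 2: f(18) calls the closure with x = 18, returning 18 + 44 = 62.
Step 3: result = 62

The answer is 62.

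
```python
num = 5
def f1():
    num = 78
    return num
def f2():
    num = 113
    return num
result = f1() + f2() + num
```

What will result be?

Step 1: Each function shadows global num with its own local.
Step 2: f1() returns 78, f2() returns 113.
Step 3: Global num = 5 is unchanged. result = 78 + 113 + 5 = 196

The answer is 196.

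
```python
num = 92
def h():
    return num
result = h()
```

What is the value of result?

Step 1: num = 92 is defined in the global scope.
Step 2: h() looks up num. No local num exists, so Python checks the global scope via LEGB rule and finds num = 92.
Step 3: result = 92

The answer is 92.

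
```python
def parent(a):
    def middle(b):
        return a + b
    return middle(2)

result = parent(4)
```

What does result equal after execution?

Step 1: parent(4) passes a = 4.
Step 2: middle(2) has b = 2, reads a = 4 from enclosing.
Step 3: result = 4 + 2 = 6

The answer is 6.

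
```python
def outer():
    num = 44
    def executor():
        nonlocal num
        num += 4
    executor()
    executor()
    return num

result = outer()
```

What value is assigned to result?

Step 1: num starts at 44.
Step 2: executor() is called 2 times, each adding 4.
Step 3: num = 44 + 4 * 2 = 52

The answer is 52.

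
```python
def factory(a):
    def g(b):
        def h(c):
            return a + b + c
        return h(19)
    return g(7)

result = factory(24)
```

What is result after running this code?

Step 1: a = 24, b = 7, c = 19 across three nested scopes.
Step 2: h() accesses all three via LEGB rule.
Step 3: result = 24 + 7 + 19 = 50

The answer is 50.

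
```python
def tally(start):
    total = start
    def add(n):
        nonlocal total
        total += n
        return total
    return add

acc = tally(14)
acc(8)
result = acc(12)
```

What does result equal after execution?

Step 1: tally(14) creates closure with total = 14.
Step 2: First acc(8): total = 14 + 8 = 22.
Step 3: Second acc(12): total = 22 + 12 = 34. result = 34

The answer is 34.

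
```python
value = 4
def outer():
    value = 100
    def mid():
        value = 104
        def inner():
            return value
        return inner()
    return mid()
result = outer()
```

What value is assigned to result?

Step 1: Three levels of shadowing: global 4, outer 100, mid 104.
Step 2: inner() finds value = 104 in enclosing mid() scope.
Step 3: result = 104

The answer is 104.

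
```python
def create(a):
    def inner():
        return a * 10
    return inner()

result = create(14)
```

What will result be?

Step 1: create(14) binds parameter a = 14.
Step 2: inner() accesses a = 14 from enclosing scope.
Step 3: result = 14 * 10 = 140

The answer is 140.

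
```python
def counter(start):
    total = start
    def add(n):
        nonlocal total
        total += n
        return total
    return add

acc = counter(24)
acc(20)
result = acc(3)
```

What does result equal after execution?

Step 1: counter(24) creates closure with total = 24.
Step 2: First acc(20): total = 24 + 20 = 44.
Step 3: Second acc(3): total = 44 + 3 = 47. result = 47

The answer is 47.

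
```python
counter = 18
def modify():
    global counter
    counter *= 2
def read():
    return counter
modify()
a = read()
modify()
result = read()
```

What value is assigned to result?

Step 1: counter = 18.
Step 2: First modify(): counter = 18 * 2 = 36.
Step 3: Second modify(): counter = 36 * 2 = 72.
Step 4: read() returns 72

The answer is 72.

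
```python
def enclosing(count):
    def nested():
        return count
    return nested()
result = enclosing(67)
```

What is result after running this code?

Step 1: enclosing(67) binds parameter count = 67.
Step 2: nested() looks up count in enclosing scope and finds the parameter count = 67.
Step 3: result = 67

The answer is 67.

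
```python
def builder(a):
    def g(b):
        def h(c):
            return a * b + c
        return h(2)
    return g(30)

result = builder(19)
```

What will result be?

Step 1: a = 19, b = 30, c = 2.
Step 2: h() computes a * b + c = 19 * 30 + 2 = 572.
Step 3: result = 572

The answer is 572.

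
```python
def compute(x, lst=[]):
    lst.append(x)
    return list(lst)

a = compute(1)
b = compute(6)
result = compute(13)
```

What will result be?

Step 1: Default list is shared. list() creates copies for return values.
Step 2: Internal list grows: [1] -> [1, 6] -> [1, 6, 13].
Step 3: result = [1, 6, 13]

The answer is [1, 6, 13].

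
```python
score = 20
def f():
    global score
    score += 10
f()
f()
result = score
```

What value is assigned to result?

Step 1: score = 20.
Step 2: First f(): score = 20 + 10 = 30.
Step 3: Second f(): score = 30 + 10 = 40. result = 40

The answer is 40.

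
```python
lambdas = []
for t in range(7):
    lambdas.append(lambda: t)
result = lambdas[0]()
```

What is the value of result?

Step 1: The loop creates 7 lambdas, all referencing the same variable t.
Step 2: After the loop, t = 6 (final value).
Step 3: lambdas[0]() looks up t at call time and finds 6. This is the late binding gotcha. result = 6

The answer is 6.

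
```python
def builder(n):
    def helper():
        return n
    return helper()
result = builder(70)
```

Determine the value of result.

Step 1: builder(70) binds parameter n = 70.
Step 2: helper() looks up n in enclosing scope and finds the parameter n = 70.
Step 3: result = 70

The answer is 70.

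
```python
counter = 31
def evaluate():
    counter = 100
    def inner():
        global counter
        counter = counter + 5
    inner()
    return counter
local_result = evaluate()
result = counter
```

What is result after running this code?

Step 1: Global counter = 31. evaluate() creates local counter = 100.
Step 2: inner() declares global counter and adds 5: global counter = 31 + 5 = 36.
Step 3: evaluate() returns its local counter = 100 (unaffected by inner).
Step 4: result = global counter = 36

The answer is 36.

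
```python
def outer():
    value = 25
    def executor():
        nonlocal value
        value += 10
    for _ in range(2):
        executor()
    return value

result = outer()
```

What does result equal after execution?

Step 1: value = 25.
Step 2: executor() is called 2 times in a loop, each adding 10 via nonlocal.
Step 3: value = 25 + 10 * 2 = 45

The answer is 45.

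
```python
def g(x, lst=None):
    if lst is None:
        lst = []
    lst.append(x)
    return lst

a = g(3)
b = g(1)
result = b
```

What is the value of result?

Step 1: None default with guard creates a NEW list each call.
Step 2: a = [3] (fresh list). b = [1] (another fresh list).
Step 3: result = [1] (this is the fix for mutable default)

The answer is [1].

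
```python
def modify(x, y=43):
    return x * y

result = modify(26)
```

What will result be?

Step 1: modify(26) uses default y = 43.
Step 2: Returns 26 * 43 = 1118.
Step 3: result = 1118

The answer is 1118.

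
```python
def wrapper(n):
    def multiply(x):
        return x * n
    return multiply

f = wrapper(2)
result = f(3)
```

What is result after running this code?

Step 1: wrapper(2) returns multiply closure with n = 2.
Step 2: f(3) computes 3 * 2 = 6.
Step 3: result = 6

The answer is 6.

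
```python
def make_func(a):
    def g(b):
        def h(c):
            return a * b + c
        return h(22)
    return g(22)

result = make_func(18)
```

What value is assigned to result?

Step 1: a = 18, b = 22, c = 22.
Step 2: h() computes a * b + c = 18 * 22 + 22 = 418.
Step 3: result = 418

The answer is 418.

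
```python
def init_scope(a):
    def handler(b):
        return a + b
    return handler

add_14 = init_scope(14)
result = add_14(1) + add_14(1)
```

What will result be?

Step 1: add_14 captures a = 14.
Step 2: add_14(1) = 14 + 1 = 15, called twice.
Step 3: result = 15 + 15 = 30

The answer is 30.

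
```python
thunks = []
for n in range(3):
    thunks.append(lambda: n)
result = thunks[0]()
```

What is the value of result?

Step 1: The loop creates 3 lambdas, all referencing the same variable n.
Step 2: After the loop, n = 2 (final value).
Step 3: thunks[0]() looks up n at call time and finds 2. This is the late binding gotcha. result = 2

The answer is 2.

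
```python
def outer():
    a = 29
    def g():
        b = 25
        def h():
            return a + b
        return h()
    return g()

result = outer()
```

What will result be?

Step 1: outer() defines a = 29. g() defines b = 25.
Step 2: h() accesses both from enclosing scopes: a = 29, b = 25.
Step 3: result = 29 + 25 = 54

The answer is 54.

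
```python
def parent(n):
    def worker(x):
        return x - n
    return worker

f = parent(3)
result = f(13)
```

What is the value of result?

Step 1: parent(3) creates a closure capturing n = 3.
Step 2: f(13) computes 13 - 3 = 10.
Step 3: result = 10

The answer is 10.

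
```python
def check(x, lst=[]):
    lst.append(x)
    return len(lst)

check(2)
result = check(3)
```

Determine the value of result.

Step 1: Mutable default list persists between calls.
Step 2: First call: lst = [2], len = 1. Second call: lst = [2, 3], len = 2.
Step 3: result = 2

The answer is 2.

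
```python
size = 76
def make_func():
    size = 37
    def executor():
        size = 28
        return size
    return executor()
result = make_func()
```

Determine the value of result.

Step 1: Three scopes define size: global (76), make_func (37), executor (28).
Step 2: executor() has its own local size = 28, which shadows both enclosing and global.
Step 3: result = 28 (local wins in LEGB)

The answer is 28.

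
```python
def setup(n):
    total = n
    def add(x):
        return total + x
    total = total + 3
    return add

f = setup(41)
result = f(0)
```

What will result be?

Step 1: setup(41) sets total = 41, then total = 41 + 3 = 44.
Step 2: Closures capture by reference, so add sees total = 44.
Step 3: f(0) returns 44 + 0 = 44

The answer is 44.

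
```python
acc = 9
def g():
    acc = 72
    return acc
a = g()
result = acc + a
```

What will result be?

Step 1: Global acc = 9. g() returns local acc = 72.
Step 2: a = 72. Global acc still = 9.
Step 3: result = 9 + 72 = 81

The answer is 81.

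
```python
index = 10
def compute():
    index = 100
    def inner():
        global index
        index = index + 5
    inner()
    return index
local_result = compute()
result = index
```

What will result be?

Step 1: Global index = 10. compute() creates local index = 100.
Step 2: inner() declares global index and adds 5: global index = 10 + 5 = 15.
Step 3: compute() returns its local index = 100 (unaffected by inner).
Step 4: result = global index = 15

The answer is 15.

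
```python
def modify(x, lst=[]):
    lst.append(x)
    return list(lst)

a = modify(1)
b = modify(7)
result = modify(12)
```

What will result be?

Step 1: Default list is shared. list() creates copies for return values.
Step 2: Internal list grows: [1] -> [1, 7] -> [1, 7, 12].
Step 3: result = [1, 7, 12]

The answer is [1, 7, 12].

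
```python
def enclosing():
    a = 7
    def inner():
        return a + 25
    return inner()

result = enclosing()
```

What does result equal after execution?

Step 1: enclosing() defines a = 7.
Step 2: inner() reads a = 7 from enclosing scope, returns 7 + 25 = 32.
Step 3: result = 32

The answer is 32.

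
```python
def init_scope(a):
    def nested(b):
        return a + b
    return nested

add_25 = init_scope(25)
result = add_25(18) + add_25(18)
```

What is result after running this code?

Step 1: add_25 captures a = 25.
Step 2: add_25(18) = 25 + 18 = 43, called twice.
Step 3: result = 43 + 43 = 86

The answer is 86.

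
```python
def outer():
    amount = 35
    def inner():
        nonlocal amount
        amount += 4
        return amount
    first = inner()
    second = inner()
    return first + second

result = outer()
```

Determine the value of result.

Step 1: amount starts at 35.
Step 2: First call: amount = 35 + 4 = 39, returns 39.
Step 3: Second call: amount = 39 + 4 = 43, returns 43.
Step 4: result = 39 + 43 = 82

The answer is 82.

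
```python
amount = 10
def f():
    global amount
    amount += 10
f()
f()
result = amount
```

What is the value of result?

Step 1: amount = 10.
Step 2: First f(): amount = 10 + 10 = 20.
Step 3: Second f(): amount = 20 + 10 = 30. result = 30

The answer is 30.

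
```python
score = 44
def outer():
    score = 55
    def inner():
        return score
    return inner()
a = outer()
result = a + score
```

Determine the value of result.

Step 1: outer() has local score = 55. inner() reads from enclosing.
Step 2: outer() returns 55. Global score = 44 unchanged.
Step 3: result = 55 + 44 = 99

The answer is 99.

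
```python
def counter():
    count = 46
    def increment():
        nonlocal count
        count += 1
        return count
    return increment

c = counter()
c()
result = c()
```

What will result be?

Step 1: counter() creates closure with count = 46.
Step 2: Each c() call increments count via nonlocal. After 2 calls: 46 + 2 = 48.
Step 3: result = 48

The answer is 48.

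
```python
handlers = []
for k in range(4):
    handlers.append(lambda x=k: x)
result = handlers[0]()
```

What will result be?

Step 1: Default argument x=k captures k's value at each iteration.
Step 2: handlers[0] captured x = 0 when k was 0.
Step 3: result = 0

The answer is 0.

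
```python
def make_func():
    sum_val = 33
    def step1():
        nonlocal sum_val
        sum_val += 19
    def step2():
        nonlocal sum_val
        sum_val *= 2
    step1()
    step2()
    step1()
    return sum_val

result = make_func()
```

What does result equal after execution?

Step 1: sum_val = 33.
Step 2: step1(): sum_val = 33 + 19 = 52.
Step 3: step2(): sum_val = 52 * 2 = 104.
Step 4: step1(): sum_val = 104 + 19 = 123. result = 123

The answer is 123.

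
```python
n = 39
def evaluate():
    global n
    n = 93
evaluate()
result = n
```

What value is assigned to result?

Step 1: n = 39 globally.
Step 2: evaluate() declares global n and sets it to 93.
Step 3: After evaluate(), global n = 93. result = 93

The answer is 93.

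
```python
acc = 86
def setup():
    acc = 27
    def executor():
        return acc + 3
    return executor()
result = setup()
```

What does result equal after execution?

Step 1: setup() shadows global acc with acc = 27.
Step 2: executor() finds acc = 27 in enclosing scope, computes 27 + 3 = 30.
Step 3: result = 30

The answer is 30.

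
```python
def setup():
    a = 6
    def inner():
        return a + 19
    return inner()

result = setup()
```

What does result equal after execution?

Step 1: setup() defines a = 6.
Step 2: inner() reads a = 6 from enclosing scope, returns 6 + 19 = 25.
Step 3: result = 25

The answer is 25.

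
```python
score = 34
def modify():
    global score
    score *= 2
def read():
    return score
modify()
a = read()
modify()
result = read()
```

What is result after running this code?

Step 1: score = 34.
Step 2: First modify(): score = 34 * 2 = 68.
Step 3: Second modify(): score = 68 * 2 = 136.
Step 4: read() returns 136

The answer is 136.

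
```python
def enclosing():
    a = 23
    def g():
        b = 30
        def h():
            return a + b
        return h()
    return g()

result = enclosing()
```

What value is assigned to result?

Step 1: enclosing() defines a = 23. g() defines b = 30.
Step 2: h() accesses both from enclosing scopes: a = 23, b = 30.
Step 3: result = 23 + 30 = 53

The answer is 53.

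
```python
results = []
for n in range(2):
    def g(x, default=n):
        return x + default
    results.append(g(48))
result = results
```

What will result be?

Step 1: Default argument default=n is evaluated at function definition time.
Step 2: Each iteration creates g with default = current n value.
Step 3: g(48) returns 48 + default. results = [48, 49]

The answer is [48, 49].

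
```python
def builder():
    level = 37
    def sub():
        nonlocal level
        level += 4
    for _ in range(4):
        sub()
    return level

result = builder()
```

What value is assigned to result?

Step 1: level = 37.
Step 2: sub() is called 4 times in a loop, each adding 4 via nonlocal.
Step 3: level = 37 + 4 * 4 = 53

The answer is 53.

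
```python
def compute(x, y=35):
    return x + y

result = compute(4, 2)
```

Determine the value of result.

Step 1: compute(4, 2) overrides default y with 2.
Step 2: Returns 4 + 2 = 6.
Step 3: result = 6

The answer is 6.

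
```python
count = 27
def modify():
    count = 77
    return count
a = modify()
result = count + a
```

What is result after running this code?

Step 1: Global count = 27. modify() returns local count = 77.
Step 2: a = 77. Global count still = 27.
Step 3: result = 27 + 77 = 104

The answer is 104.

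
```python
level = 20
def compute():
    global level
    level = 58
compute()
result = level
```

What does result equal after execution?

Step 1: level = 20 globally.
Step 2: compute() declares global level and sets it to 58.
Step 3: After compute(), global level = 58. result = 58

The answer is 58.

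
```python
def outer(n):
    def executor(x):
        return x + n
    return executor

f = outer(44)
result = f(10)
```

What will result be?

Step 1: outer(44) creates a closure that captures n = 44.
Step 2: f(10) calls the closure with x = 10, returning 10 + 44 = 54.
Step 3: result = 54

The answer is 54.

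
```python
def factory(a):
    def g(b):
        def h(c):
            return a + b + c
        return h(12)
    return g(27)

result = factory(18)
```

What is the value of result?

Step 1: a = 18, b = 27, c = 12 across three nested scopes.
Step 2: h() accesses all three via LEGB rule.
Step 3: result = 18 + 27 + 12 = 57

The answer is 57.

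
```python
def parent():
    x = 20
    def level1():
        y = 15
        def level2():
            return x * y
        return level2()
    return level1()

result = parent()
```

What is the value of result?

Step 1: x = 20 in parent. y = 15 in level1.
Step 2: level2() reads x = 20 and y = 15 from enclosing scopes.
Step 3: result = 20 * 15 = 300

The answer is 300.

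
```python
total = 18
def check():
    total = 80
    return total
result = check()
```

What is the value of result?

Step 1: Global total = 18.
Step 2: check() creates local total = 80, shadowing the global.
Step 3: Returns local total = 80. result = 80

The answer is 80.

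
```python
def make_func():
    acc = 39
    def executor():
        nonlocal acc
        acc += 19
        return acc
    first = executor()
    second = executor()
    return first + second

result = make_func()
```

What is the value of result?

Step 1: acc starts at 39.
Step 2: First call: acc = 39 + 19 = 58, returns 58.
Step 3: Second call: acc = 58 + 19 = 77, returns 77.
Step 4: result = 58 + 77 = 135

The answer is 135.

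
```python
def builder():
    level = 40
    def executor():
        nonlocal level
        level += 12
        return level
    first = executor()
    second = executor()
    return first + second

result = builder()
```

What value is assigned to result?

Step 1: level starts at 40.
Step 2: First call: level = 40 + 12 = 52, returns 52.
Step 3: Second call: level = 52 + 12 = 64, returns 64.
Step 4: result = 52 + 64 = 116

The answer is 116.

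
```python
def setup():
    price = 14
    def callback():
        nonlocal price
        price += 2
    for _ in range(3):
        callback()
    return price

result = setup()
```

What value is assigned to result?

Step 1: price = 14.
Step 2: callback() is called 3 times in a loop, each adding 2 via nonlocal.
Step 3: price = 14 + 2 * 3 = 20

The answer is 20.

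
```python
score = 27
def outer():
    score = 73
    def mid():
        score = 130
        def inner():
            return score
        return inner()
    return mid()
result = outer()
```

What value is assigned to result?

Step 1: Three levels of shadowing: global 27, outer 73, mid 130.
Step 2: inner() finds score = 130 in enclosing mid() scope.
Step 3: result = 130

The answer is 130.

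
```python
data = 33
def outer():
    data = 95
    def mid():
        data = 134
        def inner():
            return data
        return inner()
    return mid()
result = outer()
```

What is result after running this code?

Step 1: Three levels of shadowing: global 33, outer 95, mid 134.
Step 2: inner() finds data = 134 in enclosing mid() scope.
Step 3: result = 134

The answer is 134.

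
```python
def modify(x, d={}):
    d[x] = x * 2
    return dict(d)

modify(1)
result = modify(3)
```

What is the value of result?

Step 1: Mutable default dict is shared across calls.
Step 2: First call adds 1: 2. Second call adds 3: 6.
Step 3: result = {1: 2, 3: 6}

The answer is {1: 2, 3: 6}.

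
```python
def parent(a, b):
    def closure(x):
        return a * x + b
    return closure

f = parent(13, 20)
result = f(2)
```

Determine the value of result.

Step 1: parent(13, 20) captures a = 13, b = 20.
Step 2: f(2) computes 13 * 2 + 20 = 46.
Step 3: result = 46

The answer is 46.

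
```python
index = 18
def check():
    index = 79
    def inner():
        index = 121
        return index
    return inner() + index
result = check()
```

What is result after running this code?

Step 1: check() has local index = 79. inner() has local index = 121.
Step 2: inner() returns its local index = 121.
Step 3: check() returns 121 + its own index (79) = 200

The answer is 200.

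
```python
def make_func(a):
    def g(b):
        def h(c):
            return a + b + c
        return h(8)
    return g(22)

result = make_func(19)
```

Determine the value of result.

Step 1: a = 19, b = 22, c = 8 across three nested scopes.
Step 2: h() accesses all three via LEGB rule.
Step 3: result = 19 + 22 + 8 = 49

The answer is 49.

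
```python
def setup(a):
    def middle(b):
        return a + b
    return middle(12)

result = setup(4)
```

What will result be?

Step 1: setup(4) passes a = 4.
Step 2: middle(12) has b = 12, reads a = 4 from enclosing.
Step 3: result = 4 + 12 = 16

The answer is 16.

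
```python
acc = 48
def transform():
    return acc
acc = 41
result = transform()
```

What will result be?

Step 1: acc is first set to 48, then reassigned to 41.
Step 2: transform() is called after the reassignment, so it looks up the current global acc = 41.
Step 3: result = 41

The answer is 41.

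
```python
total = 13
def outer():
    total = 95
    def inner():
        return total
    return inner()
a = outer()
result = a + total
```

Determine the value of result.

Step 1: outer() has local total = 95. inner() reads from enclosing.
Step 2: outer() returns 95. Global total = 13 unchanged.
Step 3: result = 95 + 13 = 108

The answer is 108.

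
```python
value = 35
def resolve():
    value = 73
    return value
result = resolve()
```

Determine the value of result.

Step 1: Global value = 35.
Step 2: resolve() creates local value = 73, shadowing the global.
Step 3: Returns local value = 73. result = 73

The answer is 73.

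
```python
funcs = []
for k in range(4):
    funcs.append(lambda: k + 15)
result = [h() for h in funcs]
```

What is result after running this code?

Step 1: All lambdas capture k by reference. After the loop, k = 3.
Step 2: Each call returns 3 + 15 = 18.
Step 3: result = [18, 18, 18, 18]

The answer is [18, 18, 18, 18].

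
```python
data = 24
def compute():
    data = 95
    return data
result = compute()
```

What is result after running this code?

Step 1: Global data = 24.
Step 2: compute() creates local data = 95, shadowing the global.
Step 3: Returns local data = 95. result = 95

The answer is 95.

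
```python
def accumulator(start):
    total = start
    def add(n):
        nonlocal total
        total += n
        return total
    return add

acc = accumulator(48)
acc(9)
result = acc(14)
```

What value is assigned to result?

Step 1: accumulator(48) creates closure with total = 48.
Step 2: First acc(9): total = 48 + 9 = 57.
Step 3: Second acc(14): total = 57 + 14 = 71. result = 71

The answer is 71.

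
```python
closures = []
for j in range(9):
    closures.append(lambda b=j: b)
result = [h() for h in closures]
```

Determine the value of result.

Step 1: Default arg b=j captures j at each iteration.
Step 2: Each lambda has its own default: 0, 1, ..., 8.
Step 3: result = [0, 1, 2, 3, 4, 5, 6, 7, 8]

The answer is [0, 1, 2, 3, 4, 5, 6, 7, 8].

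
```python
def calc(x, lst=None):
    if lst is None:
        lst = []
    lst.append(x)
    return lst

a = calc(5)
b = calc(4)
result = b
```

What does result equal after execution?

Step 1: None default with guard creates a NEW list each call.
Step 2: a = [5] (fresh list). b = [4] (another fresh list).
Step 3: result = [4] (this is the fix for mutable default)

The answer is [4].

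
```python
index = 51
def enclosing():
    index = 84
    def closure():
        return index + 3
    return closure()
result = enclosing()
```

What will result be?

Step 1: enclosing() shadows global index with index = 84.
Step 2: closure() finds index = 84 in enclosing scope, computes 84 + 3 = 87.
Step 3: result = 87

The answer is 87.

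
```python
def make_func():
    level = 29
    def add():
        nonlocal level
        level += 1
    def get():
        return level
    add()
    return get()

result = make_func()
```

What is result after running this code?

Step 1: level = 29. add() modifies it via nonlocal, get() reads it.
Step 2: add() makes level = 29 + 1 = 30.
Step 3: get() returns 30. result = 30

The answer is 30.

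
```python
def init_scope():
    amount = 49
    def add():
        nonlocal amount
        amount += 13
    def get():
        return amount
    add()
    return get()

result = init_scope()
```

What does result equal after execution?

Step 1: amount = 49. add() modifies it via nonlocal, get() reads it.
Step 2: add() makes amount = 49 + 13 = 62.
Step 3: get() returns 62. result = 62

The answer is 62.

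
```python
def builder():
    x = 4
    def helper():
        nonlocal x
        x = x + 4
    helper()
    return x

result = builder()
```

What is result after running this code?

Step 1: builder() sets x = 4.
Step 2: helper() uses nonlocal to modify x in builder's scope: x = 4 + 4 = 8.
Step 3: builder() returns the modified x = 8

The answer is 8.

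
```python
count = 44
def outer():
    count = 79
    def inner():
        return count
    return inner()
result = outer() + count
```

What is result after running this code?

Step 1: Global count = 44. outer() shadows with count = 79.
Step 2: inner() returns enclosing count = 79. outer() = 79.
Step 3: result = 79 + global count (44) = 123

The answer is 123.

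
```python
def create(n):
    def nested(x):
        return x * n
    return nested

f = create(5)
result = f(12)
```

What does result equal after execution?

Step 1: create(5) creates a closure capturing n = 5.
Step 2: f(12) computes 12 * 5 = 60.
Step 3: result = 60

The answer is 60.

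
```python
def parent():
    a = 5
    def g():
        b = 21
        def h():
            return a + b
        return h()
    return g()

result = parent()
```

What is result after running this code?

Step 1: parent() defines a = 5. g() defines b = 21.
Step 2: h() accesses both from enclosing scopes: a = 5, b = 21.
Step 3: result = 5 + 21 = 26

The answer is 26.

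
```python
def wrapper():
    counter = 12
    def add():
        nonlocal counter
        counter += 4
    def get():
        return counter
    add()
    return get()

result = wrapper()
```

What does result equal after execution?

Step 1: counter = 12. add() modifies it via nonlocal, get() reads it.
Step 2: add() makes counter = 12 + 4 = 16.
Step 3: get() returns 16. result = 16

The answer is 16.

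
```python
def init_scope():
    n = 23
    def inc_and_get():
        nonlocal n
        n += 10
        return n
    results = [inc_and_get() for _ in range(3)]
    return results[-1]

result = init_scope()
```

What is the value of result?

Step 1: n = 23.
Step 2: Three calls to inc_and_get(), each adding 10.
Step 3: Last value = 23 + 10 * 3 = 53

The answer is 53.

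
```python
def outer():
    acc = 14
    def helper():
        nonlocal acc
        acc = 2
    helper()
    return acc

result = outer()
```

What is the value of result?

Step 1: outer() sets acc = 14.
Step 2: helper() uses nonlocal to reassign acc = 2.
Step 3: result = 2

The answer is 2.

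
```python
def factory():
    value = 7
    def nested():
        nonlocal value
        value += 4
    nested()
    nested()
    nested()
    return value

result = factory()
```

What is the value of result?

Step 1: value starts at 7.
Step 2: nested() is called 3 times, each adding 4.
Step 3: value = 7 + 4 * 3 = 19

The answer is 19.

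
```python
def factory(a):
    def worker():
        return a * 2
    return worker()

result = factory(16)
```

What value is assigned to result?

Step 1: factory(16) binds parameter a = 16.
Step 2: worker() accesses a = 16 from enclosing scope.
Step 3: result = 16 * 2 = 32

The answer is 32.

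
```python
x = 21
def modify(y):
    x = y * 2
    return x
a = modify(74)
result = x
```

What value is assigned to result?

Step 1: Global x = 21.
Step 2: modify(74) creates local x = 74 * 2 = 148.
Step 3: Global x unchanged because no global keyword. result = 21

The answer is 21.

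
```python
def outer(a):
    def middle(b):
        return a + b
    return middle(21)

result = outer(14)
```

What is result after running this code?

Step 1: outer(14) passes a = 14.
Step 2: middle(21) has b = 21, reads a = 14 from enclosing.
Step 3: result = 14 + 21 = 35

The answer is 35.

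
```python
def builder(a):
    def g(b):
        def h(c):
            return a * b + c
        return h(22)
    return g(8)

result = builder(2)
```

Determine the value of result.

Step 1: a = 2, b = 8, c = 22.
Step 2: h() computes a * b + c = 2 * 8 + 22 = 38.
Step 3: result = 38

The answer is 38.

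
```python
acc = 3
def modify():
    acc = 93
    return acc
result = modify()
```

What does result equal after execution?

Step 1: Global acc = 3.
Step 2: modify() creates local acc = 93, shadowing the global.
Step 3: Returns local acc = 93. result = 93

The answer is 93.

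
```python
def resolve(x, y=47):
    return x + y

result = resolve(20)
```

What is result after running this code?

Step 1: resolve(20) uses default y = 47.
Step 2: Returns 20 + 47 = 67.
Step 3: result = 67

The answer is 67.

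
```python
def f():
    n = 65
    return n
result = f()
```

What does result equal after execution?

Step 1: f() defines n = 65 in its local scope.
Step 2: return n finds the local variable n = 65.
Step 3: result = 65

The answer is 65.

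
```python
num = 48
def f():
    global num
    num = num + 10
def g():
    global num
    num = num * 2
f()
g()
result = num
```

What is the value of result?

Step 1: num = 48.
Step 2: f() adds 10: num = 48 + 10 = 58.
Step 3: g() doubles: num = 58 * 2 = 116.
Step 4: result = 116

The answer is 116.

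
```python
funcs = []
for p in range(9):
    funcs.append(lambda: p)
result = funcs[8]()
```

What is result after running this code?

Step 1: The loop creates 9 lambdas, all referencing the same variable p.
Step 2: After the loop, p = 8 (final value).
Step 3: funcs[8]() looks up p at call time and finds 8. This is the late binding gotcha. result = 8

The answer is 8.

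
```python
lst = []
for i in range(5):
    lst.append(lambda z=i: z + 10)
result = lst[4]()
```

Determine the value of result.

Step 1: Default argument z=i captures i's value at definition time.
Step 2: lst[4] was defined when i = 4, so z defaults to 4.
Step 3: result = 4 + 10 = 14 (default arg fixes the late binding issue)

The answer is 14.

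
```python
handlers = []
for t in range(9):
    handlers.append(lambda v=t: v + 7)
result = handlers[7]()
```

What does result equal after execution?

Step 1: Default argument v=t captures t's value at definition time.
Step 2: handlers[7] was defined when t = 7, so v defaults to 7.
Step 3: result = 7 + 7 = 14 (default arg fixes the late binding issue)

The answer is 14.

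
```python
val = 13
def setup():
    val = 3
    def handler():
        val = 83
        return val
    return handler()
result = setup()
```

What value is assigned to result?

Step 1: Three scopes define val: global (13), setup (3), handler (83).
Step 2: handler() has its own local val = 83, which shadows both enclosing and global.
Step 3: result = 83 (local wins in LEGB)

The answer is 83.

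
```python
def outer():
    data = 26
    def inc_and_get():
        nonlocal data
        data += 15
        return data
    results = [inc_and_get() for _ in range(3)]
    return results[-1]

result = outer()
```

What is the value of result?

Step 1: data = 26.
Step 2: Three calls to inc_and_get(), each adding 15.
Step 3: Last value = 26 + 15 * 3 = 71

The answer is 71.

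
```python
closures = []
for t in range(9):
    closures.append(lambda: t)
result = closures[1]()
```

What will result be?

Step 1: The loop creates 9 lambdas, all referencing the same variable t.
Step 2: After the loop, t = 8 (final value).
Step 3: closures[1]() looks up t at call time and finds 8. This is the late binding gotcha. result = 8

The answer is 8.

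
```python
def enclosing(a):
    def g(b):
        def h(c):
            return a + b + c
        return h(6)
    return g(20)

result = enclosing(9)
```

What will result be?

Step 1: a = 9, b = 20, c = 6 across three nested scopes.
Step 2: h() accesses all three via LEGB rule.
Step 3: result = 9 + 20 + 6 = 35

The answer is 35.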